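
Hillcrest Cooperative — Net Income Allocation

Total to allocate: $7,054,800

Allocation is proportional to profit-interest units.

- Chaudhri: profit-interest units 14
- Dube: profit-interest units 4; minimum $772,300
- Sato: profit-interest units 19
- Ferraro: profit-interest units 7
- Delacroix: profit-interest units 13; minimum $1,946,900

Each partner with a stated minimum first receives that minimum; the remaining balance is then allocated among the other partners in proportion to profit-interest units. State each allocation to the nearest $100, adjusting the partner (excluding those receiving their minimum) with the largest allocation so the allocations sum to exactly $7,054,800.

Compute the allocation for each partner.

Minimums first: Dube $772,300; Delacroix $1,946,900. Balance $4,335,600.
Balance split over remaining profit-interest units 40: Chaudhri 1,517,460.00 → $1,517,500; Sato 2,059,410.00 → $2,059,400; Ferraro 758,730.00 → $758,700.

Chaudhri: $1,517,500 | Dube: $772,300 | Sato: $2,059,400 | Ferraro: $758,700 | Delacroix: $1,946,900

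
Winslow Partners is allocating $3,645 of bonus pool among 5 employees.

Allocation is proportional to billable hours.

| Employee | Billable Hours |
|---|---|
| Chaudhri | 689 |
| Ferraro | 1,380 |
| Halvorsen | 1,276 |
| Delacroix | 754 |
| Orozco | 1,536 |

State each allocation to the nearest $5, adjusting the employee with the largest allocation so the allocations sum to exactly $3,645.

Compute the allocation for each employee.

Chaudhri: $445 · Ferraro: $895 · Halvorsen: $825 · Delacroix: $490 · Orozco: $990

Total billable hours = 5,635.
Proportional shares: Chaudhri 689/5,635 × $3,645 = 445.68; Ferraro 1,380/5,635 × $3,645 = 892.65; Halvorsen 1,276/5,635 × $3,645 = 825.38; Delacroix 754/5,635 × $3,645 = 487.72; Orozco 1,536/5,635 × $3,645 = 993.56.
After rounding ($5): Chaudhri $445; Ferraro $895; Halvorsen $825; Delacroix $490; Orozco $995. Sum = $3,650.
Difference $3,645 − $3,650 = −$5 applied to largest allocation (Orozco): Orozco becomes $990.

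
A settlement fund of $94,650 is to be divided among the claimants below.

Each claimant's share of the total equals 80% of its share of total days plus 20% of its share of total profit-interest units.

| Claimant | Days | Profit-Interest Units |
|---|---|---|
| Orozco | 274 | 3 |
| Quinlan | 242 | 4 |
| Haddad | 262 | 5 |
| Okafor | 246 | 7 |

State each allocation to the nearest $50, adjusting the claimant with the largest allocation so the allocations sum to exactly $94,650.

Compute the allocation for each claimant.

Orozco: $23,250 | Quinlan: $21,900 | Haddad: $24,350 | Okafor: $25,150

Totals — days 1,024, profit-interest units 19.
Composite weights (80% days + 20% profit-interest units): Orozco 0.2456; Quinlan 0.2312; Haddad 0.2573; Okafor 0.2659.
Pro-rata amounts: Orozco 23,249.96; Quinlan 21,880.03; Haddad 24,355.25; Okafor 25,164.76.
Rounded to nearest $50: Orozco $23,250; Quinlan $21,900; Haddad $24,350; Okafor $25,150. Sum = $94,650.
Rounded total matches; no reconciliation needed.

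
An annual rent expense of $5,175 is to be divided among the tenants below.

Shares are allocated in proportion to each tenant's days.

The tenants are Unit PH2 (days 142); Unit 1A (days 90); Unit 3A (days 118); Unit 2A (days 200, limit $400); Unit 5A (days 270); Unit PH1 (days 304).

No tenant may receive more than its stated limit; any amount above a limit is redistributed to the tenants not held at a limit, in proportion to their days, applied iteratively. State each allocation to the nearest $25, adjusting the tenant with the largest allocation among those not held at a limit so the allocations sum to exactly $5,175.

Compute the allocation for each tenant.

Unit PH2: $725 | Unit 1A: $475 | Unit 3A: $600 | Unit 2A: $400 | Unit 5A: $1,400 | Unit PH1: $1,575

Total days = 1,124.
Unconstrained shares: Unit PH2 653.78; Unit 1A 414.37; Unit 3A 543.28; Unit 2A 920.82; Unit 5A 1,243.10; Unit PH1 1,399.64.
Cap binds for Unit 2A ($400); residual $4,775 reallocated over remaining days 924.
Remaining shares: Unit PH2 733.82 → $725; Unit 1A 465.10 → $475; Unit 3A 609.79 → $600; Unit 5A 1,395.29 → $1,400; Unit PH1 1,571.00 → $1,575.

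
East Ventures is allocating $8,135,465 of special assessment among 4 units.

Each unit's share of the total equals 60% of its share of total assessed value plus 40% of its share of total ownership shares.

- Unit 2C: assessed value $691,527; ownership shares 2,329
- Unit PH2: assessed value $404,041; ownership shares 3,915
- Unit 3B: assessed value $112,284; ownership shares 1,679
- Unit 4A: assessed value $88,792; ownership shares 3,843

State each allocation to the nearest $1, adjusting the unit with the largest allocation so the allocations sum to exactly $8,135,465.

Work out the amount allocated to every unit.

Unit 2C: $3,247,430; Unit PH2: $2,603,825; Unit 3B: $887,069; Unit 4A: $1,397,141

Assessed value total 1,296,644; ownership shares total 11,766.
Combined weights (60% assessed value + 40% ownership shares): Unit 2C 0.3992; Unit PH2 0.3201; Unit 3B 0.1090; Unit 4A 0.1717.
Pro-rata amounts: Unit 2C 3,247,430.89; Unit PH2 2,603,824.51; Unit 3B 887,068.62; Unit 4A 1,397,140.99.
After rounding ($1): Unit 2C $3,247,431; Unit PH2 $2,603,825; Unit 3B $887,069; Unit 4A $1,397,141. Sum = $8,135,466.
Difference $8,135,465 − $8,135,466 = −$1 applied to largest allocation (Unit 2C): Unit 2C becomes $3,247,430.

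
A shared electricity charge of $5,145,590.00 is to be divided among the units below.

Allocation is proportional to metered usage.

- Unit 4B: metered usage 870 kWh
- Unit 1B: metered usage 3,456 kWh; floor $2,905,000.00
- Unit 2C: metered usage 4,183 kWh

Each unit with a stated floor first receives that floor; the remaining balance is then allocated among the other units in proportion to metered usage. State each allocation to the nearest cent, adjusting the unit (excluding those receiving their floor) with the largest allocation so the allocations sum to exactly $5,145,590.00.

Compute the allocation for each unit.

Unit 4B: $385,773.46 · Unit 1B: $2,905,000.00 · Unit 2C: $1,854,816.54

Minimums first: Unit 1B $2,905,000.00. Balance $2,240,590.00.
Balance split over remaining metered usage 5,053: Unit 4B 385,773.4613 → $385,773.46; Unit 2C 1,854,816.5387 → $1,854,816.54.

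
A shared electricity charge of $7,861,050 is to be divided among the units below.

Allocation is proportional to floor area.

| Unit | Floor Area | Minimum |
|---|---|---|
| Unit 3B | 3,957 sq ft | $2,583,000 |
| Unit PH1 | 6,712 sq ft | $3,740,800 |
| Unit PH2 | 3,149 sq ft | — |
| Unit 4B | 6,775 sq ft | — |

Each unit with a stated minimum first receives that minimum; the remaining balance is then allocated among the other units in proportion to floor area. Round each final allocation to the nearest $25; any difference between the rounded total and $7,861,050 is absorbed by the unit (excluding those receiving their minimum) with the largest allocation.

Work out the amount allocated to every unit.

Unit 3B: $2,583,000 | Unit PH1: $3,740,800 | Unit PH2: $487,775 | Unit 4B: $1,049,475

Minimums first: Unit 3B $2,583,000; Unit PH1 $3,740,800. Remaining pool $1,537,250.
Remaining pool split over remaining floor area 9,924: Unit PH2 487,787.21 → $487,775; Unit 4B 1,049,462.79 → $1,049,475.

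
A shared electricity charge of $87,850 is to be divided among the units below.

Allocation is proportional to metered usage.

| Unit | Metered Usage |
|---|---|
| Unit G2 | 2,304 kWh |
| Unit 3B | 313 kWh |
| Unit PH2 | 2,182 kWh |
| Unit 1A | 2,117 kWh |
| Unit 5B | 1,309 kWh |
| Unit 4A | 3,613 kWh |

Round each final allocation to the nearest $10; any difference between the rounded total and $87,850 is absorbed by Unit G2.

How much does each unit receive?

Total metered usage = 11,838.
Pro-rata amounts: Unit G2 2,304/11,838 × $87,850 = 17,098.02; Unit 3B 313/11,838 × $87,850 = 2,322.78; Unit PH2 2,182/11,838 × $87,850 = 16,192.66; Unit 1A 2,117/11,838 × $87,850 = 15,710.29; Unit 5B 1,309/11,838 × $87,850 = 9,714.11; Unit 4A 3,613/11,838 × $87,850 = 26,812.13.
Rounded to nearest $10: Unit G2 $17,100; Unit 3B $2,320; Unit PH2 $16,190; Unit 1A $15,710; Unit 5B $9,710; Unit 4A $26,810. Sum = $87,840.
Difference $87,850 − $87,840 = +$10 applied to Unit G2: Unit G2 becomes $17,110.

Unit G2: $17,110; Unit 3B: $2,320; Unit PH2: $16,190; Unit 1A: $15,710; Unit 5B: $9,710; Unit 4A: $26,810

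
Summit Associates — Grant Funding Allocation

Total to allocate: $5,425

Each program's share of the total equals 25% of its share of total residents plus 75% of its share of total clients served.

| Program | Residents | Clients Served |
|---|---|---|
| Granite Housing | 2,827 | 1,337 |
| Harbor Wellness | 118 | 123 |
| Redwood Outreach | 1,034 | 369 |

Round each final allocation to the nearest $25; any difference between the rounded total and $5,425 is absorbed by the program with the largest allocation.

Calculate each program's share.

Totals — residents 3,979, clients served 1,829.
Composite weights (25% residents + 75% clients served): Granite Housing 0.7259; Harbor Wellness 0.0579; Redwood Outreach 0.2163.
Unrounded shares: Granite Housing 3,937.85; Harbor Wellness 313.84; Redwood Outreach 1,173.31.
Rounded to nearest $25: Granite Housing $3,950; Harbor Wellness $325; Redwood Outreach $1,175. Sum = $5,450.
Difference $5,425 − $5,450 = −$25 applied to largest allocation (Granite Housing): Granite Housing becomes $3,925.

Granite Housing: $3,925 · Harbor Wellness: $325 · Redwood Outreach: $1,175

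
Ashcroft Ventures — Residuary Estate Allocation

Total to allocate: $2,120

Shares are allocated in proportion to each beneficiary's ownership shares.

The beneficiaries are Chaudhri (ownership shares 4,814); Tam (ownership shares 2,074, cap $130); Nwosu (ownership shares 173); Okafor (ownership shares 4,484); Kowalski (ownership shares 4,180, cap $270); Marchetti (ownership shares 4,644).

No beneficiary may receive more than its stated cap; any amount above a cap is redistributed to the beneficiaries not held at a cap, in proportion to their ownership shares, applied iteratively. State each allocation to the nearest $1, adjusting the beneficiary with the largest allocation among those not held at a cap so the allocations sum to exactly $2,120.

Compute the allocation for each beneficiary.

Ownership shares total: 20,369.
Proportional shares (ignoring caps): Chaudhri 501.04; Tam 215.86; Nwosu 18.01; Okafor 466.69; Kowalski 435.05; Marchetti 483.35.
Held at cap: Tam ($130), Kowalski ($270); remaining pool $1,720 reallocated over remaining ownership shares 14,115.
Redistributed shares: Chaudhri 586.62 → $587; Nwosu 21.08 → $21; Okafor 546.40 → $546; Marchetti 565.90 → $566.

Chaudhri: $587; Tam: $130; Nwosu: $21; Okafor: $546; Kowalski: $270; Marchetti: $566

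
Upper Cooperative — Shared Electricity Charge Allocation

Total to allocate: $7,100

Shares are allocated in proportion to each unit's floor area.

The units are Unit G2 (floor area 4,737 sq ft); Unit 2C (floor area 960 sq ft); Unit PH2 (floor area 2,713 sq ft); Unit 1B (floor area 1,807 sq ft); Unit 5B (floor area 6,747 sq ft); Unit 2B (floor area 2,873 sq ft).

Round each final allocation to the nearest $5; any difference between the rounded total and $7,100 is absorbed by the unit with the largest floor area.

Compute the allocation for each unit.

Unit G2: $1,695 · Unit 2C: $345 · Unit PH2: $970 · Unit 1B: $645 · Unit 5B: $2,415 · Unit 2B: $1,030

Total floor area = 4,737 + 960 + 2,713 + 1,807 + 6,747 + 2,873 = 19,837.
Unrounded shares: Unit G2 1,695.45; Unit 2C 343.60; Unit PH2 971.03; Unit 1B 646.76; Unit 5B 2,414.87; Unit 2B 1,028.30.
At nearest $5: Unit G2 $1,695; Unit 2C $345; Unit PH2 $970; Unit 1B $645; Unit 5B $2,415; Unit 2B $1,030. Sum = $7,100.
No rounding difference to absorb.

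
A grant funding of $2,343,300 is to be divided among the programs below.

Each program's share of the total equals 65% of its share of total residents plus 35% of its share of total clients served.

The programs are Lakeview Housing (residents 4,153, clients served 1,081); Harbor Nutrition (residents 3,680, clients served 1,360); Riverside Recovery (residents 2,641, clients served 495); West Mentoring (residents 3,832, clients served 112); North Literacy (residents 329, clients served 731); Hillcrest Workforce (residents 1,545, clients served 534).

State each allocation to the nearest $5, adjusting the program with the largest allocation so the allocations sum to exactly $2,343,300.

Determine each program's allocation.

Totals — residents 16,180, clients served 4,313.
Blended shares (65% residents + 35% clients served): Lakeview Housing 0.2546; Harbor Nutrition 0.2582; Riverside Recovery 0.1463; West Mentoring 0.1630; North Literacy 0.0725; Hillcrest Workforce 0.1054.
Unrounded shares: Lakeview Housing 596,514.79; Harbor Nutrition 605,042.06; Riverside Recovery 342,745.80; West Mentoring 382,032.75; North Literacy 169,977.34; Hillcrest Workforce 246,987.27.
After rounding ($5): Lakeview Housing $596,515; Harbor Nutrition $605,040; Riverside Recovery $342,745; West Mentoring $382,035; North Literacy $169,975; Hillcrest Workforce $246,985. Sum = $2,343,295.
Difference $2,343,300 − $2,343,295 = +$5 applied to largest allocation (Harbor Nutrition): Harbor Nutrition becomes $605,045.

Lakeview Housing: $596,515 · Harbor Nutrition: $605,045 · Riverside Recovery: $342,745 · West Mentoring: $382,035 · North Literacy: $169,975 · Hillcrest Workforce: $246,985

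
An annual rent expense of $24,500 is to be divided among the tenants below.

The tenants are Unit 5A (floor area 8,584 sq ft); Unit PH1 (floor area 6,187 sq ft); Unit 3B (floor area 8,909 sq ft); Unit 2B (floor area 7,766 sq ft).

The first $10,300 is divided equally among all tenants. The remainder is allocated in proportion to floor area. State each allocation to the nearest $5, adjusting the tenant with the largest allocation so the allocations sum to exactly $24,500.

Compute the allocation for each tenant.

Equal tier: $10,300 ÷ 4 = $2,575 apiece.
Remainder $14,200 by floor area (total 31,446): Unit 5A 3,876.26 → $3,875; Unit PH1 2,793.85 → $2,795; Unit 3B 4,023.02 → $4,025; Unit 2B 3,506.88 → $3,505.
Totals: Unit 5A $2,575 + $3,875 = $6,450; Unit PH1 $2,575 + $2,795 = $5,370; Unit 3B $2,575 + $4,025 = $6,600; Unit 2B $2,575 + $3,505 = $6,080.

Unit 5A: $6,450 | Unit PH1: $5,370 | Unit 3B: $6,600 | Unit 2B: $6,080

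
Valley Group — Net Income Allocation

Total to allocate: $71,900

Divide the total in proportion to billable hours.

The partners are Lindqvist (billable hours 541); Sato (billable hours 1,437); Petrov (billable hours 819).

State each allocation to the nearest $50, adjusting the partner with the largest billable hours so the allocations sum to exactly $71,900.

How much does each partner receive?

Combined billable hours = 541 + 1,437 + 819 = 2,797.
Unrounded shares: Lindqvist 13,907.01; Sato 36,939.69; Petrov 21,053.31.
Rounded to nearest $50: Lindqvist $13,900; Sato $36,950; Petrov $21,050. Sum = $71,900.
Sum already equals the total — no adjustment.

Lindqvist: $13,900 · Sato: $36,950 · Petrov: $21,050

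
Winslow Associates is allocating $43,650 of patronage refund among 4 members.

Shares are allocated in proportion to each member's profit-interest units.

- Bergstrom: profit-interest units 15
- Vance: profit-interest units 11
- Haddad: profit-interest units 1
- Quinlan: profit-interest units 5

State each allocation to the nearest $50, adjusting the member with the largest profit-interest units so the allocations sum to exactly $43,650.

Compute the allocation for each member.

Bergstrom: $20,500; Vance: $15,000; Haddad: $1,350; Quinlan: $6,800

Combined profit-interest units = 32.
Raw shares: Bergstrom 15/32 × $43,650 = 20,460.94; Vance 11/32 × $43,650 = 15,004.69; Haddad 1/32 × $43,650 = 1,364.06; Quinlan 5/32 × $43,650 = 6,820.31.
Rounded to nearest $50: Bergstrom $20,450; Vance $15,000; Haddad $1,350; Quinlan $6,800. Sum = $43,600.
Difference $43,650 − $43,600 = +$50 applied to largest profit-interest units (Bergstrom): Bergstrom becomes $20,500.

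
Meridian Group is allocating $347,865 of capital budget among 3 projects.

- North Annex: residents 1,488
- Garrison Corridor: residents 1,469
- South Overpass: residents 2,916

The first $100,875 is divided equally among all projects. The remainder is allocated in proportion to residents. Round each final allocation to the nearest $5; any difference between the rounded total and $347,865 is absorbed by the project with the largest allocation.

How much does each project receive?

Equal tier: $100,875 ÷ 3 = $33,625 apiece.
Remainder $246,990 by residents (total 5,873): North Annex 62,578.09 → $62,580; Garrison Corridor 61,779.04 → $61,780; South Overpass 122,632.87 → $122,635.
Rounding difference −$5 on remainder applied to South Overpass.
Totals: North Annex $33,625 + $62,580 = $96,205; Garrison Corridor $33,625 + $61,780 = $95,405; South Overpass $33,625 + $122,630 = $156,255.

North Annex: $96,205 | Garrison Corridor: $95,405 | South Overpass: $156,255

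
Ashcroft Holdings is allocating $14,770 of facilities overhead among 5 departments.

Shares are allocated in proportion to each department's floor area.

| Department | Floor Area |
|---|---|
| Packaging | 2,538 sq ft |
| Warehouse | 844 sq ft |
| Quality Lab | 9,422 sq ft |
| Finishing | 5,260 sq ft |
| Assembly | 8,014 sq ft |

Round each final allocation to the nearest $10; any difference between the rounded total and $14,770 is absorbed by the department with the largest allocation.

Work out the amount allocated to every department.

Packaging: $1,440 | Warehouse: $480 | Quality Lab: $5,330 | Finishing: $2,980 | Assembly: $4,540

Sum of floor area: 26,078.
Unrounded shares: Packaging 2,538/26,078 × $14,770 = 1,437.47; Warehouse 844/26,078 × $14,770 = 478.02; Quality Lab 9,422/26,078 × $14,770 = 5,336.41; Finishing 5,260/26,078 × $14,770 = 2,979.15; Assembly 8,014/26,078 × $14,770 = 4,538.95.
After rounding ($10): Packaging $1,440; Warehouse $480; Quality Lab $5,340; Finishing $2,980; Assembly $4,540. Sum = $14,780.
Difference $14,770 − $14,780 = −$10 applied to largest allocation (Quality Lab): Quality Lab becomes $5,330.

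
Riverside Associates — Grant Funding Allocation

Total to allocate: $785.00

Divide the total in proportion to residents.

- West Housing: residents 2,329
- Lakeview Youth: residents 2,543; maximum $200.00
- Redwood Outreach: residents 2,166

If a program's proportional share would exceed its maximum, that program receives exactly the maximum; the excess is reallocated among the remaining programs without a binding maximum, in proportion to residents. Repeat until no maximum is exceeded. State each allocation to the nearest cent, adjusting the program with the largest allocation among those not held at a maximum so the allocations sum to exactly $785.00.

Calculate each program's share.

West Housing: $303.11 | Lakeview Youth: $200.00 | Redwood Outreach: $281.89

Combined residents = 7,038.
Pro-rata shares before constraints: West Housing 259.7705; Lakeview Youth 283.6395; Redwood Outreach 241.5899.
Held at cap: Lakeview Youth ($200.00); residual $585.00 reallocated over remaining residents 4,495.
Remaining shares: West Housing 303.1068 → $303.11; Redwood Outreach 281.8932 → $281.89.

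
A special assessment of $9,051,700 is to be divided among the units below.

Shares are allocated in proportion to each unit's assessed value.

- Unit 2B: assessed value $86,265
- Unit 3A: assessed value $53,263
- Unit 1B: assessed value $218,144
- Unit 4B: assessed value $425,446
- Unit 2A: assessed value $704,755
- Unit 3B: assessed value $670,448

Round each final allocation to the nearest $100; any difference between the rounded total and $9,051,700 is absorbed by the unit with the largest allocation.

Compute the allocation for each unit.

Assessed value total: 2,158,321.
Proportional shares: Unit 2B 86,265/2,158,321 × $9,051,700 = 361,783.49; Unit 3A 53,263/2,158,321 × $9,051,700 = 223,377.66; Unit 1B 218,144/2,158,321 × $9,051,700 = 914,865.79; Unit 4B 425,446/2,158,321 × $9,051,700 = 1,784,261.73; Unit 2A 704,755/2,158,321 × $9,051,700 = 2,955,645.07; Unit 3B 670,448/2,158,321 × $9,051,700 = 2,811,766.26.
Rounded to nearest $100: Unit 2B $361,800; Unit 3A $223,400; Unit 1B $914,900; Unit 4B $1,784,300; Unit 2A $2,955,600; Unit 3B $2,811,800. Sum = $9,051,800.
Difference $9,051,700 − $9,051,800 = −$100 applied to largest allocation (Unit 2A): Unit 2A becomes $2,955,500.

Unit 2B: $361,800 · Unit 3A: $223,400 · Unit 1B: $914,900 · Unit 4B: $1,784,300 · Unit 2A: $2,955,500 · Unit 3B: $2,811,800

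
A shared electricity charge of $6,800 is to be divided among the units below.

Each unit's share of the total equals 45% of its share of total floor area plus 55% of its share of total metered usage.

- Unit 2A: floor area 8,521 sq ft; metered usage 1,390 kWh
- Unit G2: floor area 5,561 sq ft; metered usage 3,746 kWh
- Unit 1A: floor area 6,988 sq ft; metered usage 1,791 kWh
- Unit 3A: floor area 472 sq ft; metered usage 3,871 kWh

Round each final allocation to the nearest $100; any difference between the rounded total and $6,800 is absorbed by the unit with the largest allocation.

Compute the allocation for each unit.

Totals — floor area 21,542, metered usage 10,798.
Blended shares (45% floor area + 55% metered usage): Unit 2A 0.2488; Unit G2 0.3070; Unit 1A 0.2372; Unit 3A 0.2070.
Raw shares: Unit 2A 1,691.83; Unit G2 2,087.40; Unit 1A 1,612.96; Unit 3A 1,407.81.
At nearest $100: Unit 2A $1,700; Unit G2 $2,100; Unit 1A $1,600; Unit 3A $1,400. Sum = $6,800.
Rounded total matches; no reconciliation needed.

Unit 2A: $1,700; Unit G2: $2,100; Unit 1A: $1,600; Unit 3A: $1,400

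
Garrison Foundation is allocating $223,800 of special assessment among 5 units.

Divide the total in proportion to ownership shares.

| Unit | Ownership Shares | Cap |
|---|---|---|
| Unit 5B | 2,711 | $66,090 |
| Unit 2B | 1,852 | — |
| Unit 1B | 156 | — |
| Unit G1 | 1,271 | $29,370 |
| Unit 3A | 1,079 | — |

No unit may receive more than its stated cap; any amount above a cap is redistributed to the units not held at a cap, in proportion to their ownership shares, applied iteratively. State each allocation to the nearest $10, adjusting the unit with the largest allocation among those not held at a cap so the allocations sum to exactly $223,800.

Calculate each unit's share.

Total ownership shares = 7,069.
Pro-rata shares before constraints: Unit 5B 85,828.52; Unit 2B 58,633.13; Unit 1B 4,938.86; Unit G1 40,239.04; Unit 3A 34,160.45.
Held at cap: Unit 5B ($66,090), Unit G1 ($29,370); remaining pool $128,340 reallocated over remaining ownership shares 3,087.
Redistributed shares: Unit 2B 76,995.69 → $77,000; Unit 1B 6,485.60 → $6,490; Unit 3A 44,858.72 → $44,860.
Rounding difference −$10 applied to Unit 2B → $76,990.

Unit 5B: $66,090 · Unit 2B: $76,990 · Unit 1B: $6,490 · Unit G1: $29,370 · Unit 3A: $44,860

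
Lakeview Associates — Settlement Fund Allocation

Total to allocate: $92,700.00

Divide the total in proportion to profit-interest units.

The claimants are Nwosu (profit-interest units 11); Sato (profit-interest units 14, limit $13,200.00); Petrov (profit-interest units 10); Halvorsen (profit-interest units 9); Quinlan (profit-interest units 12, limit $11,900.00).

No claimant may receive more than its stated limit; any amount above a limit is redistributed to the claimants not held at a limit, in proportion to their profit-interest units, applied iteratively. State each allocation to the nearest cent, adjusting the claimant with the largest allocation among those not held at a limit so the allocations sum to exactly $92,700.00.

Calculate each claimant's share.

Nwosu: $24,786.67; Sato: $13,200.00; Petrov: $22,533.33; Halvorsen: $20,280.00; Quinlan: $11,900.00

Profit-interest units total: 56.
Pro-rata shares before constraints: Nwosu 18,208.9286; Sato 23,175.0000; Petrov 16,553.5714; Halvorsen 14,898.2143; Quinlan 19,864.2857.
Held at cap: Sato ($13,200.00), Quinlan ($11,900.00); remaining pool $67,600.00 reallocated over remaining profit-interest units 30.
Shares after redistribution: Nwosu 24,786.6667 → $24,786.67; Petrov 22,533.3333 → $22,533.33; Halvorsen 20,280.0000 → $20,280.00.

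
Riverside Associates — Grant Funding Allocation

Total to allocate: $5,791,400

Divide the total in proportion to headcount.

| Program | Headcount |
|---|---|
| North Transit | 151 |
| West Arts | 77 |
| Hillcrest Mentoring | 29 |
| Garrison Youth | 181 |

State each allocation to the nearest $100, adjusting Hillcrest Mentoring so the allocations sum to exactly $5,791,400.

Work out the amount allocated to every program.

North Transit: $1,996,600 | West Arts: $1,018,100 | Hillcrest Mentoring: $383,500 | Garrison Youth: $2,393,200

Sum of headcount: 438.
Unrounded shares: North Transit 151/438 × $5,791,400 = 1,996,578.54; West Arts 77/438 × $5,791,400 = 1,018,122.83; Hillcrest Mentoring 29/438 × $5,791,400 = 383,448.86; Garrison Youth 181/438 × $5,791,400 = 2,393,249.77.
After rounding ($100): North Transit $1,996,600; West Arts $1,018,100; Hillcrest Mentoring $383,400; Garrison Youth $2,393,200. Sum = $5,791,300.
Difference $5,791,400 − $5,791,300 = +$100 applied to Hillcrest Mentoring: Hillcrest Mentoring becomes $383,500.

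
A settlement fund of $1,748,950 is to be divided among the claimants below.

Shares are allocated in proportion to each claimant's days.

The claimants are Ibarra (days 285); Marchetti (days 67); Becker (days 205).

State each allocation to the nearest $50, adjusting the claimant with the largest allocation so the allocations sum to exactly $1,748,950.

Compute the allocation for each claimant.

Days total: 557.
Raw shares: Ibarra 285/557 × $1,748,950 = 894,884.65; Marchetti 67/557 × $1,748,950 = 210,376.39; Becker 205/557 × $1,748,950 = 643,688.96.
At nearest $50: Ibarra $894,900; Marchetti $210,400; Becker $643,700. Sum = $1,749,000.
Difference $1,748,950 − $1,749,000 = −$50 applied to largest allocation (Ibarra): Ibarra becomes $894,850.

Ibarra: $894,850 · Marchetti: $210,400 · Becker: $643,700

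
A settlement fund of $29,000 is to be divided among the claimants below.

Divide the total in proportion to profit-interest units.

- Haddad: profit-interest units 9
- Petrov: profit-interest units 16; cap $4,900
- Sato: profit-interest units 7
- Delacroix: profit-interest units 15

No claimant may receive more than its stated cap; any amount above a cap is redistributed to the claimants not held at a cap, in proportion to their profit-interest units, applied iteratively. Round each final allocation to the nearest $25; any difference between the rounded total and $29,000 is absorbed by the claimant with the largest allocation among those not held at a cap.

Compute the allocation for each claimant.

Haddad: $7,000 · Petrov: $4,900 · Sato: $5,450 · Delacroix: $11,650

Profit-interest units total: 47.
Unconstrained shares: Haddad 5,553.19; Petrov 9,872.34; Sato 4,319.15; Delacroix 9,255.32.
Capped: Petrov ($4,900); remaining pool $24,100 reallocated over remaining profit-interest units 31.
Remaining shares: Haddad 6,996.77 → $7,000; Sato 5,441.94 → $5,450; Delacroix 11,661.29 → $11,650.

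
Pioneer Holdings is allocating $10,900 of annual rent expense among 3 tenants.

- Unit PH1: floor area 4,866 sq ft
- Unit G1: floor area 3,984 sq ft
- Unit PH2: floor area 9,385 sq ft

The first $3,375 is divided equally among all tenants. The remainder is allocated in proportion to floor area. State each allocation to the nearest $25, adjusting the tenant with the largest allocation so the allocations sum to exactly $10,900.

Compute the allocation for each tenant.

Unit PH1: $3,125 | Unit G1: $2,775 | Unit PH2: $5,000

First tranche $3,375 split equally: $1,125 each.
Remainder $7,525 by floor area (total 18,235): Unit PH1 2,008.04 → $2,000; Unit G1 1,644.07 → $1,650; Unit PH2 3,872.89 → $3,875.
Totals: Unit PH1 $1,125 + $2,000 = $3,125; Unit G1 $1,125 + $1,650 = $2,775; Unit PH2 $1,125 + $3,875 = $5,000.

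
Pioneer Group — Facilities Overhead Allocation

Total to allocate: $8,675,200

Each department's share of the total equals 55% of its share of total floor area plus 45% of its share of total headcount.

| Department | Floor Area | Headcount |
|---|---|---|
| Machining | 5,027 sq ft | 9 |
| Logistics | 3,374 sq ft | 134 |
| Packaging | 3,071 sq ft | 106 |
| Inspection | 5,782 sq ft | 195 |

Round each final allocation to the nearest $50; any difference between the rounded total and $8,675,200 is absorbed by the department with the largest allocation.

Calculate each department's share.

Floor area total 17,254; headcount total 444.
Composite weights (55% floor area + 45% headcount): Machining 0.1694; Logistics 0.2434; Packaging 0.2053; Inspection 0.3819.
Unrounded shares: Machining 1,469,280.65; Logistics 2,111,219.95; Packaging 1,781,241.29; Inspection 3,313,458.11.
After rounding ($50): Machining $1,469,300; Logistics $2,111,200; Packaging $1,781,250; Inspection $3,313,450. Sum = $8,675,200.
Sum already equals the total — no adjustment.

Machining: $1,469,300 | Logistics: $2,111,200 | Packaging: $1,781,250 | Inspection: $3,313,450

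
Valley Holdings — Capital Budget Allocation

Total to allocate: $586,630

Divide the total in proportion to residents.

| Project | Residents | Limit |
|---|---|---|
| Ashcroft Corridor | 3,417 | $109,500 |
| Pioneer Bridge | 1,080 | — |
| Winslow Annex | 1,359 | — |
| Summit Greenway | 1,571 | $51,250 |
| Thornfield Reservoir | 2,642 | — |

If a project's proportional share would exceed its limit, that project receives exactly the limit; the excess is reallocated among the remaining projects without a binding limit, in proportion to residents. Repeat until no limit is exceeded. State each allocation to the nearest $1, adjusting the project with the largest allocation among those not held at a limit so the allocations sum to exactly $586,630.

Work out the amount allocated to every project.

Residents total: 10,069.
Unconstrained shares: Ashcroft Corridor 199,077.83; Pioneer Bridge 62,921.88; Winslow Annex 79,176.70; Summit Greenway 91,528.03; Thornfield Reservoir 153,925.56.
Capped: Ashcroft Corridor ($109,500), Summit Greenway ($51,250); balance $425,880 reallocated over remaining residents 5,081.
Remaining shares: Pioneer Bridge 90,523.60 → $90,524; Winslow Annex 113,908.86 → $113,909; Thornfield Reservoir 221,447.54 → $221,448.
Rounding difference −$1 applied to Thornfield Reservoir → $221,447.

Ashcroft Corridor: $109,500; Pioneer Bridge: $90,524; Winslow Annex: $113,909; Summit Greenway: $51,250; Thornfield Reservoir: $221,447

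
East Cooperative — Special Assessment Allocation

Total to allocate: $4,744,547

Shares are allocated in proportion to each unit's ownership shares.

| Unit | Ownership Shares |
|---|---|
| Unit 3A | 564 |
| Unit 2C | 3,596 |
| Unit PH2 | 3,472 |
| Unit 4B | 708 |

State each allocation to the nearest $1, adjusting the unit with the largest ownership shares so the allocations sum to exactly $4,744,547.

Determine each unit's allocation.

Unit 3A: $320,854; Unit 2C: $2,045,731; Unit PH2: $1,975,188; Unit 4B: $402,774

Ownership shares total: 564 + 3,596 + 3,472 + 708 = 8,340.
Unrounded shares: Unit 3A 320,854.26; Unit 2C 2,045,730.34; Unit PH2 1,975,187.91; Unit 4B 402,774.49.
After rounding ($1): Unit 3A $320,854; Unit 2C $2,045,730; Unit PH2 $1,975,188; Unit 4B $402,774. Sum = $4,744,546.
Difference $4,744,547 − $4,744,546 = +$1 applied to largest ownership shares (Unit 2C): Unit 2C becomes $2,045,731.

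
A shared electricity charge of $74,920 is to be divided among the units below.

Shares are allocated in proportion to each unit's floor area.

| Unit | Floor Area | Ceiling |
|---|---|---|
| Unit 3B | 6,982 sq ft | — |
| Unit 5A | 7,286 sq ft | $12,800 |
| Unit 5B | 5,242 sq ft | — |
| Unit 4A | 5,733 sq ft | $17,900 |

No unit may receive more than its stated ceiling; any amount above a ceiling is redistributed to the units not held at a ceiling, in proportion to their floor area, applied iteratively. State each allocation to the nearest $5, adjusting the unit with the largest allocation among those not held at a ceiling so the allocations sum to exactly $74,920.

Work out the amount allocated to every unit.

Sum of floor area: 25,243.
Proportional shares (ignoring caps): Unit 3B 20,722.24; Unit 5A 21,624.49; Unit 5B 15,558.00; Unit 4A 17,015.27.
Held at cap: Unit 5A ($12,800); residual $62,120 reallocated over remaining floor area 17,957.
Held at cap: Unit 4A ($17,900); residual $44,220 reallocated over remaining floor area 12,224.
Redistributed shares: Unit 3B 25,257.20 → $25,255; Unit 5B 18,962.80 → $18,965.

Unit 3B: $25,255; Unit 5A: $12,800; Unit 5B: $18,965; Unit 4A: $17,900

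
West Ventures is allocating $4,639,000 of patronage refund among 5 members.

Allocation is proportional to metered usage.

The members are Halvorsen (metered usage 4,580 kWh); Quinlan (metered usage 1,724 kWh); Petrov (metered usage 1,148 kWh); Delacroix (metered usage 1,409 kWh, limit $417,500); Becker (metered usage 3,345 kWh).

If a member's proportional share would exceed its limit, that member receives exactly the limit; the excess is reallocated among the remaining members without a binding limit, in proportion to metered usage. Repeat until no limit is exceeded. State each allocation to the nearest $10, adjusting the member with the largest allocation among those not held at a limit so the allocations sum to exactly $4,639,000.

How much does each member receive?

Halvorsen: $1,790,730 · Quinlan: $674,060 · Petrov: $448,850 · Delacroix: $417,500 · Becker: $1,307,860

Sum of metered usage: 12,206.
Pro-rata shares before constraints: Halvorsen 1,740,670.16; Quinlan 655,221.69; Petrov 436,307.72; Delacroix 535,503.11; Becker 1,271,297.31.
Capped: Delacroix ($417,500); remaining pool $4,221,500 reallocated over remaining metered usage 10,797.
Shares after redistribution: Halvorsen 1,790,726.13 → $1,790,730; Quinlan 674,063.72 → $674,060; Petrov 448,854.50 → $448,850; Becker 1,307,855.65 → $1,307,860.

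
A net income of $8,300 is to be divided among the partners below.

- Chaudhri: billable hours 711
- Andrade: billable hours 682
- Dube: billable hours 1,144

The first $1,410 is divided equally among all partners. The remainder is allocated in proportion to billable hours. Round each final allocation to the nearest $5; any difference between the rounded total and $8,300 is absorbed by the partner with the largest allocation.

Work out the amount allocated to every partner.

First tranche $1,410 split equally: $470 each.
Remainder $6,890 by billable hours (total 2,537): Chaudhri 1,930.94 → $1,930; Andrade 1,852.18 → $1,850; Dube 3,106.88 → $3,105.
Rounding difference +$5 on remainder applied to Dube.
Totals: Chaudhri $470 + $1,930 = $2,400; Andrade $470 + $1,850 = $2,320; Dube $470 + $3,110 = $3,580.

Chaudhri: $2,400 | Andrade: $2,320 | Dube: $3,580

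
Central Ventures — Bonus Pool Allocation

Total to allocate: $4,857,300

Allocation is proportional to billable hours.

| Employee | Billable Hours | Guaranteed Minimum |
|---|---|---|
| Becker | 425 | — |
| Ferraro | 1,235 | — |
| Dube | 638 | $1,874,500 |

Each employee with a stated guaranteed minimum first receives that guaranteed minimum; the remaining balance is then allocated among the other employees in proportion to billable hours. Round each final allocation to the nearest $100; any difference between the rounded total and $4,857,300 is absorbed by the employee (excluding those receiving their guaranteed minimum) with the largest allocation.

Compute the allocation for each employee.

Fund the minimums — Dube $1,874,500. Balance $2,982,800.
Balance split over remaining billable hours 1,660: Becker 763,668.67 → $763,700; Ferraro 2,219,131.33 → $2,219,100.

Becker: $763,700; Ferraro: $2,219,100; Dube: $1,874,500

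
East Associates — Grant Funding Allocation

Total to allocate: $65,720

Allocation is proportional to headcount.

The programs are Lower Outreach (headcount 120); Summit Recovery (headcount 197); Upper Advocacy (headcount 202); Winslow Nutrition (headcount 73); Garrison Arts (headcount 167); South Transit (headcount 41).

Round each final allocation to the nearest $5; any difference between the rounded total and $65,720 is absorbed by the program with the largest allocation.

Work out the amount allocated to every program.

Combined headcount = 800.
Raw shares: Lower Outreach 120/800 × $65,720 = 9,858.00; Summit Recovery 197/800 × $65,720 = 16,183.55; Upper Advocacy 202/800 × $65,720 = 16,594.30; Winslow Nutrition 73/800 × $65,720 = 5,996.95; Garrison Arts 167/800 × $65,720 = 13,719.05; South Transit 41/800 × $65,720 = 3,368.15.
At nearest $5: Lower Outreach $9,860; Summit Recovery $16,185; Upper Advocacy $16,595; Winslow Nutrition $5,995; Garrison Arts $13,720; South Transit $3,370. Sum = $65,725.
Difference $65,720 − $65,725 = −$5 applied to largest allocation (Upper Advocacy): Upper Advocacy becomes $16,590.

Lower Outreach: $9,860 | Summit Recovery: $16,185 | Upper Advocacy: $16,590 | Winslow Nutrition: $5,995 | Garrison Arts: $13,720 | South Transit: $3,370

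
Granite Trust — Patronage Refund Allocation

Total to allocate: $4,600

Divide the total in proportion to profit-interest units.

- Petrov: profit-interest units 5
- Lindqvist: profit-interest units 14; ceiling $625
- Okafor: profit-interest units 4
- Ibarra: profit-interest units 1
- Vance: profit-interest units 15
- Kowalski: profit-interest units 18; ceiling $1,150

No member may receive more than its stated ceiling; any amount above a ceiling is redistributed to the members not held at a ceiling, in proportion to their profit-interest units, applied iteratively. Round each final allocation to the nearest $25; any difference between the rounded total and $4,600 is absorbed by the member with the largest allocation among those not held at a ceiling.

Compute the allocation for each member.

Petrov: $575; Lindqvist: $625; Okafor: $450; Ibarra: $125; Vance: $1,675; Kowalski: $1,150

Sum of profit-interest units: 57.
Pro-rata shares before constraints: Petrov 403.51; Lindqvist 1,129.82; Okafor 322.81; Ibarra 80.70; Vance 1,210.53; Kowalski 1,452.63.
Held at cap: Lindqvist ($625), Kowalski ($1,150); balance $2,825 reallocated over remaining profit-interest units 25.
Remaining shares: Petrov 565.00 → $575; Okafor 452.00 → $450; Ibarra 113.00 → $125; Vance 1,695.00 → $1,700.
Rounding difference −$25 applied to Vance → $1,675.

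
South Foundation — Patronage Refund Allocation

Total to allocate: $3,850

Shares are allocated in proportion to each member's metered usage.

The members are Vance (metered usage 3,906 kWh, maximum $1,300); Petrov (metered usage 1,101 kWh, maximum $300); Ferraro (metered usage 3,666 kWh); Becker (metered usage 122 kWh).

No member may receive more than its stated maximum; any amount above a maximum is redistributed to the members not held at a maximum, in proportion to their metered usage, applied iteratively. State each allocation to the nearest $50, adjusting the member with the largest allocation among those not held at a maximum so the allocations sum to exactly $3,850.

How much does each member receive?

Total metered usage = 8,795.
Pro-rata shares before constraints: Vance 1,709.85; Petrov 481.96; Ferraro 1,604.79; Becker 53.41.
Held at cap: Vance ($1,300), Petrov ($300); balance $2,250 reallocated over remaining metered usage 3,788.
Shares after redistribution: Ferraro 2,177.53 → $2,200; Becker 72.47 → $50.

Vance: $1,300 | Petrov: $300 | Ferraro: $2,200 | Becker: $50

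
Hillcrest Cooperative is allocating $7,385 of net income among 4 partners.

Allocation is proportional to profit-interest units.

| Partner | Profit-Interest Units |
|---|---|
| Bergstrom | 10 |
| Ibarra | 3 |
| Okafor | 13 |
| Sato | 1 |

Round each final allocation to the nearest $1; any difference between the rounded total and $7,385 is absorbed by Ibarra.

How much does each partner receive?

Total profit-interest units = 27.
Unrounded shares: Bergstrom 10/27 × $7,385 = 2,735.19; Ibarra 3/27 × $7,385 = 820.56; Okafor 13/27 × $7,385 = 3,555.74; Sato 1/27 × $7,385 = 273.52.
Rounded to nearest $1: Bergstrom $2,735; Ibarra $821; Okafor $3,556; Sato $274. Sum = $7,386.
Difference $7,385 − $7,386 = −$1 applied to Ibarra: Ibarra becomes $820.

Bergstrom: $2,735; Ibarra: $820; Okafor: $3,556; Sato: $274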